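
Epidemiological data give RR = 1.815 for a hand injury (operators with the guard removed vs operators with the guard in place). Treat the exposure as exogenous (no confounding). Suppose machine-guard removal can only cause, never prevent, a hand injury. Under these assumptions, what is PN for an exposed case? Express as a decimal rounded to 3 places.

PN ≈ 0.449

Under exogeneity and monotonicity, PN = (RR − 1) / RR = 1 − 1/RR.
PN = (1.815 − 1) / 1.815 = 0.815 / 1.815 ≈ 0.4490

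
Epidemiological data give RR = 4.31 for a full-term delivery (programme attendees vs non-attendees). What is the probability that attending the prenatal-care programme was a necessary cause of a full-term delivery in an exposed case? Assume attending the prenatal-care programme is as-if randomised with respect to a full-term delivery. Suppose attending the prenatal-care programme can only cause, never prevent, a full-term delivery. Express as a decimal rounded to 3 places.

Under exogeneity and monotonicity, PN = (RR − 1) / RR = 1 − 1/RR.
PN = (4.31 − 1) / 4.31 = 3.31 / 4.31 ≈ 0.7680

PN ≈ 0.768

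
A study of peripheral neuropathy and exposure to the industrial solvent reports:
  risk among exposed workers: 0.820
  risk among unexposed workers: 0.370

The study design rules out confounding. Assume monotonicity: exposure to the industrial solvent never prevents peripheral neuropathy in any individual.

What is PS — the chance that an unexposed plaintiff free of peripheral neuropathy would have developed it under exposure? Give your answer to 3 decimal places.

PS ≈ 0.714

Let p₁ = 0.82, p₀ = 0.37.
Under exogeneity and monotonicity, PS = (p₁ − p₀) / (1 − p₀).
PS = (0.82 − 0.37) / (1 − 0.37) = 0.45 / 0.63 ≈ 0.7143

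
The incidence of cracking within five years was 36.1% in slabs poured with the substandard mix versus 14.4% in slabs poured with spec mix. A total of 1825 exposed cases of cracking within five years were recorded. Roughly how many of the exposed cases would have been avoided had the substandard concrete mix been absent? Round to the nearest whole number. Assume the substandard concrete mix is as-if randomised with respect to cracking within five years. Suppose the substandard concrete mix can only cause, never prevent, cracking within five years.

about 1097 cases

p₁ = 0.361, p₀ = 0.144.
PN = (p₁ − p₀)/p₁ = (0.361 − 0.144) / 0.361 ≈ 0.60111.
Attributable cases ≈ PN × (exposed cases) = 0.60111 × 1825 ≈ 1097.02.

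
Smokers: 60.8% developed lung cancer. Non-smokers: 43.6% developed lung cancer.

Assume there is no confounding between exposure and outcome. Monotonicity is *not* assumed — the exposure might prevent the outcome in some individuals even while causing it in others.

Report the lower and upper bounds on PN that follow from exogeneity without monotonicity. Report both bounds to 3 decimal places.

0.283 ≤ PN ≤ 0.928

p₁ = 0.608, p₀ = 0.436.
Under exogeneity alone the bounds on PN are max{0,(p₁−p₀)/p₁} ≤ PN ≤ min{1,(1−p₀)/p₁}.
  lower = (p₁ − p₀)/p₁ = 0.172 / 0.608 ≈ 0.2829
  upper = min{1, (1 − p₀)/p₁} = 0.564 / 0.608 ≈ 0.9276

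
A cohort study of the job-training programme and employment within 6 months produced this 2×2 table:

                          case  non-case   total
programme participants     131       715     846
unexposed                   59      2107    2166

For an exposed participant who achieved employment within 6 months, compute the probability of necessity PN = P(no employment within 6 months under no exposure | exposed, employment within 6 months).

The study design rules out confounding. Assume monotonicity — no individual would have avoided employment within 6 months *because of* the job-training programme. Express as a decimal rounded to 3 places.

p₁ = P(outcome | exposed) = 131/846 = 0.15485
p₀ = P(outcome | unexposed) = 59/2166 = 0.027239
Under exogeneity and monotonicity, PN = (p₁ − p₀)/p₁.
PN = (0.15485 − 0.027239) / 0.15485 ≈ 0.8241

PN ≈ 0.824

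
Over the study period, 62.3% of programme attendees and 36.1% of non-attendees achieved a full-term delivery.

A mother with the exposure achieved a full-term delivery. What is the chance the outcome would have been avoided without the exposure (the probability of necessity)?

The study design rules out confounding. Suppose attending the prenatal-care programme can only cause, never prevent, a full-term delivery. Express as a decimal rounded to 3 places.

p₁ = 0.623, p₀ = 0.361.
Under exogeneity and monotonicity, PN = (p₁ − p₀) / p₁.
PN = (0.623 − 0.361) / 0.623 = 0.262 / 0.623 ≈ 0.4205

PN ≈ 0.421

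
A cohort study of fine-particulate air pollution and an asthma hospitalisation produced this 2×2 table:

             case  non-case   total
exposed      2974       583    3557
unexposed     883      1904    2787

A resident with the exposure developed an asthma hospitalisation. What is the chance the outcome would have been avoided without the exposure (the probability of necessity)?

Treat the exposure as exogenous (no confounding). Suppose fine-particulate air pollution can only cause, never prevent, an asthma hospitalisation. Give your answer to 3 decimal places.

p₁ = P(outcome | exposed) = 2974/3557 = 0.8361
p₀ = P(outcome | unexposed) = 883/2787 = 0.31683
Under exogeneity and monotonicity, PN = (p₁ − p₀) / p₁.
PN = (0.8361 − 0.31683) / 0.8361 = 0.51927 / 0.8361 ≈ 0.6211

PN ≈ 0.621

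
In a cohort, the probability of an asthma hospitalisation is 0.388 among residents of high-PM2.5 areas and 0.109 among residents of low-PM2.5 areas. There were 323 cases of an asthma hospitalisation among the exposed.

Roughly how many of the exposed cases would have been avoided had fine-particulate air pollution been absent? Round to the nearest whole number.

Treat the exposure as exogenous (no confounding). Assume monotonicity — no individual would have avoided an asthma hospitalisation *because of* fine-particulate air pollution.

Let p₁ = 0.388, p₀ = 0.109.
PN = (p₁ − p₀)/p₁ = (0.388 − 0.109) / 0.388 ≈ 0.71907.
Attributable cases ≈ PN × (exposed cases) = 0.71907 × 323 ≈ 232.26.

about 232 cases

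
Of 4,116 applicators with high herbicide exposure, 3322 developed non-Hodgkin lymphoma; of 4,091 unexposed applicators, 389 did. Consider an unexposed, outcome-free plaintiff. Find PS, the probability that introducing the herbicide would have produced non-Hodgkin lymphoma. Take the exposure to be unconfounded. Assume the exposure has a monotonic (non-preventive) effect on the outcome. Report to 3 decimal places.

p₁ = P(outcome | exposed) = 3322/4116 = 0.80709
p₀ = P(outcome | unexposed) = 389/4091 = 0.095087
Under exogeneity and monotonicity, PS = (p₁ − p₀) / (1 − p₀).
PS = (0.80709 − 0.095087) / (1 − 0.095087) = 0.71201 / 0.90491 ≈ 0.7868

PS ≈ 0.787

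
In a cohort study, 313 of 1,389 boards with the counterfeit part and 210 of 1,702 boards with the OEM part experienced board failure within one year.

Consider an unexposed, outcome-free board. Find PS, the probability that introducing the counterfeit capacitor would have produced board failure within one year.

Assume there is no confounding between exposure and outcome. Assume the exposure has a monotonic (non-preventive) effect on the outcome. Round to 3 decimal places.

p₁ = P(outcome | exposed) = 313/1389 = 0.22534
p₀ = P(outcome | unexposed) = 210/1702 = 0.12338
Under exogeneity and monotonicity, PS = (p₁ − p₀) / (1 − p₀).
PS = (0.22534 − 0.12338) / (1 − 0.12338) = 0.10196 / 0.87662 ≈ 0.1163

PS ≈ 0.116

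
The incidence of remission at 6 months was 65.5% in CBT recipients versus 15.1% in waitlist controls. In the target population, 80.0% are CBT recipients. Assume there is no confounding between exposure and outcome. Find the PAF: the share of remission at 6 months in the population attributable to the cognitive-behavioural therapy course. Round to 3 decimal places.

PAF ≈ 0.728

p₁ = 0.655, p₀ = 0.151.
Overall risk P(Y=1) = π·p₁ + (1−π)·p₀ = 0.8×0.655 + 0.2×0.151 = 0.5542.
Under exogeneity, PAF = [P(Y=1) − p₀] / P(Y=1).
PAF = (0.5542 − 0.151) / 0.5542 ≈ 0.7275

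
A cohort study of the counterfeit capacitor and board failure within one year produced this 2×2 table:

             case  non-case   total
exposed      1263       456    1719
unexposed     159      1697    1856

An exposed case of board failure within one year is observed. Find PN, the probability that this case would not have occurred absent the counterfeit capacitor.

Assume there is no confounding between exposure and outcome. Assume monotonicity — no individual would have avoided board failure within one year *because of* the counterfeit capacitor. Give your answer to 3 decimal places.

PN ≈ 0.883

p₁ = P(outcome | exposed) = 1263/1719 = 0.73473
p₀ = P(outcome | unexposed) = 159/1856 = 0.085668
Under exogeneity and monotonicity, PN = (p₁ − p₀)/p₁.
PN = (0.73473 − 0.085668) / 0.73473 ≈ 0.8834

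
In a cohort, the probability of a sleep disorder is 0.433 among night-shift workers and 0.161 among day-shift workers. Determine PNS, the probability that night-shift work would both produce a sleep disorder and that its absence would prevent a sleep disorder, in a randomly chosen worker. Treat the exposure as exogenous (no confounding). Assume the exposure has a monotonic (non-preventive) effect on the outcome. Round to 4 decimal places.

PNS ≈ 0.2720

Let p₁ = 0.433, p₀ = 0.161.
Under exogeneity and monotonicity, PNS = p₁ − p₀.
PNS = 0.433 − 0.161 = 0.272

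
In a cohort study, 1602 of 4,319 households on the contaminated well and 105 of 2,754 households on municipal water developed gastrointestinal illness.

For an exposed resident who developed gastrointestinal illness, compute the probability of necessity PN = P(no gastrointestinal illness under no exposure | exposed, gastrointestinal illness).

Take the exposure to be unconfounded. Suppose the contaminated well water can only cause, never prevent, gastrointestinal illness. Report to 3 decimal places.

PN ≈ 0.897

p₁ = P(outcome | exposed) = 1602/4319 = 0.37092
p₀ = P(outcome | unexposed) = 105/2754 = 0.038126
Under exogeneity and monotonicity, PN = (p₁ − p₀) / p₁.
PN = (0.37092 − 0.038126) / 0.37092 = 0.33279 / 0.37092 ≈ 0.8972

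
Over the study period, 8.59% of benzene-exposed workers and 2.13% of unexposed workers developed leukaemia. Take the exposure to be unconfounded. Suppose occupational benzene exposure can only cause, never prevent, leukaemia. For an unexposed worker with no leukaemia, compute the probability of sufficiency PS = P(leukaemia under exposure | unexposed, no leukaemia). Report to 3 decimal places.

PS ≈ 0.066

p₁ = 0.0859, p₀ = 0.0213.
Under exogeneity and monotonicity, PS = (p₁ − p₀) / (1 − p₀).
PS = (0.0859 − 0.0213) / (1 − 0.0213) = 0.0646 / 0.9787 ≈ 0.0660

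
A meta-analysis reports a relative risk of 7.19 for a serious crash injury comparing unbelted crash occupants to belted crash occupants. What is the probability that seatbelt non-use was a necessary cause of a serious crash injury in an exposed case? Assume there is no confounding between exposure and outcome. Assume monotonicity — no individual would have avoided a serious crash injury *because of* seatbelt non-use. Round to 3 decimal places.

Under exogeneity and monotonicity, PN = (RR − 1) / RR = 1 − 1/RR.
PN = (7.19 − 1) / 7.19 = 6.19 / 7.19 ≈ 0.8609

PN ≈ 0.861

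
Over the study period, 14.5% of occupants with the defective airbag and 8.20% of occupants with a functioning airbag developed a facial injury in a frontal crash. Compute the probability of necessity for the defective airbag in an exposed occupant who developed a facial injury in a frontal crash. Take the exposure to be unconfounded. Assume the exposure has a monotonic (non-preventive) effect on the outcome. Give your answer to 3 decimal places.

PN ≈ 0.434

p₁ = 0.145, p₀ = 0.082.
Under exogeneity and monotonicity, PN = (p₁ − p₀) / p₁.
PN = (0.145 − 0.082) / 0.145 = 0.063 / 0.145 ≈ 0.4345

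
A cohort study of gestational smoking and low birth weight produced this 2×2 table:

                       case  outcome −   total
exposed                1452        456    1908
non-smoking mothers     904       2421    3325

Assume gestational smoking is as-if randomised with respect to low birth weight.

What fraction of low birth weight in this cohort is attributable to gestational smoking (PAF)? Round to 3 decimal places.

PAF ≈ 0.396

p₁ = P(outcome | exposed) = 1452/1908 = 0.76101
p₀ = P(outcome | unexposed) = 904/3325 = 0.27188
Exposure prevalence π = 1908/5233 = 0.36461; overall risk P(Y=1) = 0.45022.
Under exogeneity, PAF = [P(Y=1) − p₀]/P(Y=1).
PAF = (0.45022 − 0.27188) / 0.45022 ≈ 0.3961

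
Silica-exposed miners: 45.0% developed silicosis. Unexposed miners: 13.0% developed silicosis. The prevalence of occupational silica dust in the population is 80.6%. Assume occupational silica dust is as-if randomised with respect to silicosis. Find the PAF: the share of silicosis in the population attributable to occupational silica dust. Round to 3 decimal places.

p₁ = 0.45, p₀ = 0.13.
Overall risk P(Y=1) = π·p₁ + (1−π)·p₀ = 0.806×0.45 + 0.194×0.13 = 0.38792.
Under exogeneity, PAF = [P(Y=1) − p₀] / P(Y=1).
PAF = (0.38792 − 0.13) / 0.38792 ≈ 0.6649

PAF ≈ 0.665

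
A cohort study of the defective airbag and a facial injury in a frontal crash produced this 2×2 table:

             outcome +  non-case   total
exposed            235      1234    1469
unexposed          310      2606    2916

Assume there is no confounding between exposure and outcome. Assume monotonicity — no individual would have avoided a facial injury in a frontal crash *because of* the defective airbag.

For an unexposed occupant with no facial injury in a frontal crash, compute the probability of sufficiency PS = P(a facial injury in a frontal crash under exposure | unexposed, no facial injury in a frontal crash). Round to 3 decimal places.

PS ≈ 0.060

p₁ = P(outcome | exposed) = 235/1469 = 0.15997
p₀ = P(outcome | unexposed) = 310/2916 = 0.10631
Under exogeneity and monotonicity, PS = (p₁ − p₀)/(1 − p₀).
PS = (0.15997 − 0.10631) / 0.89369 ≈ 0.0600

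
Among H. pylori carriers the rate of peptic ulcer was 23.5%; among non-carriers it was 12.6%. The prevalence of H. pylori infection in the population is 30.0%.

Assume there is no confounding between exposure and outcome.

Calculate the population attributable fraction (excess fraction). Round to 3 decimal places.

PAF ≈ 0.206

p₁ = 0.235, p₀ = 0.126.
Overall risk P(Y=1) = π·p₁ + (1−π)·p₀ = 0.3×0.235 + 0.7×0.126 = 0.1587.
Under exogeneity, PAF = [P(Y=1) − p₀] / P(Y=1).
PAF = (0.1587 − 0.126) / 0.1587 ≈ 0.2060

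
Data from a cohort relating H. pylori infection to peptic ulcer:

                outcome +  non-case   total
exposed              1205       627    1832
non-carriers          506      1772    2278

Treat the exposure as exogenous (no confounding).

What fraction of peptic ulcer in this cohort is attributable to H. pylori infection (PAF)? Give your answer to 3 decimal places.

PAF ≈ 0.466

p₁ = P(outcome | exposed) = 1205/1832 = 0.65775
p₀ = P(outcome | unexposed) = 506/2278 = 0.22212
Exposure prevalence π = 1832/4110 = 0.44574; overall risk P(Y=1) = 0.4163.
Under exogeneity, PAF = [P(Y=1) − p₀]/P(Y=1).
PAF = (0.4163 − 0.22212) / 0.4163 ≈ 0.4664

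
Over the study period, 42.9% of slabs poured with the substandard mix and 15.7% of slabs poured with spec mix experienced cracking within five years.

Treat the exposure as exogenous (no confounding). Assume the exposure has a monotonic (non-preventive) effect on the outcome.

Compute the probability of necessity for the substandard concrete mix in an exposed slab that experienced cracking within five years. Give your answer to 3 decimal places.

PN ≈ 0.634

p₁ = 0.429, p₀ = 0.157.
Under exogeneity and monotonicity, PN = (p₁ − p₀) / p₁.
PN = (0.429 − 0.157) / 0.429 = 0.272 / 0.429 ≈ 0.6340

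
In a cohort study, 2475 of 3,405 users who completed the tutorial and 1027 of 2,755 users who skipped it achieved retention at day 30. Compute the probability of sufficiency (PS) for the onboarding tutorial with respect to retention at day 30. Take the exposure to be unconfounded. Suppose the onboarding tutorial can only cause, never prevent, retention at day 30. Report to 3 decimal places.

PS ≈ 0.565

p₁ = P(outcome | exposed) = 2475/3405 = 0.72687
p₀ = P(outcome | unexposed) = 1027/2755 = 0.37278
Under exogeneity and monotonicity, PS = (p₁ − p₀) / (1 − p₀).
PS = (0.72687 − 0.37278) / (1 − 0.37278) = 0.3541 / 0.62722 ≈ 0.5645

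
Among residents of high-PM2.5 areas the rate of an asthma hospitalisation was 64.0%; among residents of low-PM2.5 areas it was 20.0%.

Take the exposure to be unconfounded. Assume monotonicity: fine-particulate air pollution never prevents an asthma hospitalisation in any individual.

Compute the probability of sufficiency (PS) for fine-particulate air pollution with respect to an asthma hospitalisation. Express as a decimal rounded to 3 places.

PS ≈ 0.550

p₁ = 0.64, p₀ = 0.2.
Under exogeneity and monotonicity, PS = (p₁ − p₀) / (1 − p₀).
PS = (0.64 − 0.2) / (1 − 0.2) = 0.44 / 0.8 ≈ 0.5500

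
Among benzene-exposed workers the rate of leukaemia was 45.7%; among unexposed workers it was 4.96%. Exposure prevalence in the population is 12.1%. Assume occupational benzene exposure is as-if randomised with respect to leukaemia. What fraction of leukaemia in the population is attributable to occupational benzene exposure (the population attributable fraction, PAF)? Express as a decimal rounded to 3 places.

p₁ = 0.457, p₀ = 0.0496.
Overall risk P(Y=1) = π·p₁ + (1−π)·p₀ = 0.121×0.457 + 0.879×0.0496 = 0.098895.
Under exogeneity, PAF = [P(Y=1) − p₀] / P(Y=1).
PAF = (0.098895 − 0.0496) / 0.098895 ≈ 0.4985

PAF ≈ 0.498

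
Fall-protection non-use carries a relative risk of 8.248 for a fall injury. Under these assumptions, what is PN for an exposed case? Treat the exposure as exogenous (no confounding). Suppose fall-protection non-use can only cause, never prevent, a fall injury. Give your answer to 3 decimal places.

Under exogeneity and monotonicity, PN = (RR − 1) / RR = 1 − 1/RR.
PN = (8.248 − 1) / 8.248 = 7.248 / 8.248 ≈ 0.8788

PN ≈ 0.879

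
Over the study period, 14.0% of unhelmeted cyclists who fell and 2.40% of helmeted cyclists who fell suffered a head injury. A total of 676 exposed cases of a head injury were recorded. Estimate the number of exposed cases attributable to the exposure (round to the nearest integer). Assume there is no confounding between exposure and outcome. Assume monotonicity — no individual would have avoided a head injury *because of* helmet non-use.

p₁ = 0.14, p₀ = 0.024.
PN = (p₁ − p₀)/p₁ = (0.14 − 0.024) / 0.14 ≈ 0.82857.
Attributable cases ≈ PN × (exposed cases) = 0.82857 × 676 ≈ 560.11.

about 560 cases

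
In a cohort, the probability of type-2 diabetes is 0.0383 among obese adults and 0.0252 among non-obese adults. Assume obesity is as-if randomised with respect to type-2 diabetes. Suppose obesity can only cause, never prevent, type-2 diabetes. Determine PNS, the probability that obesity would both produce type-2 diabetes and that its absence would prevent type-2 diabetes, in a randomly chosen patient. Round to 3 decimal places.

Let p₁ = 0.0383, p₀ = 0.0252.
Under exogeneity and monotonicity, PNS = p₁ − p₀.
PNS = 0.0383 − 0.0252 = 0.0131

PNS ≈ 0.013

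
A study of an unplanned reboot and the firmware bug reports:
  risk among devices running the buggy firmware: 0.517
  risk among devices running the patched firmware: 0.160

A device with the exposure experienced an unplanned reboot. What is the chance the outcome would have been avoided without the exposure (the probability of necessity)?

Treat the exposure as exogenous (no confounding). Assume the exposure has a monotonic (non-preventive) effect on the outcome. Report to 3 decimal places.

PN ≈ 0.691

Let p₁ = 0.517, p₀ = 0.16.
Under exogeneity and monotonicity, PN = (p₁ − p₀) / p₁.
PN = (0.517 − 0.16) / 0.517 = 0.357 / 0.517 ≈ 0.6905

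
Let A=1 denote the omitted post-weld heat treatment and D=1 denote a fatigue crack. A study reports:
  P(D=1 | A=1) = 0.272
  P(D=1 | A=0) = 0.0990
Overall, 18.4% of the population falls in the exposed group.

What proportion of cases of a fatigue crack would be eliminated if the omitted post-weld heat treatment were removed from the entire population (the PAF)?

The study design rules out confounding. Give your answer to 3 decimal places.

Let p₁ = 0.272, p₀ = 0.099.
Overall risk P(Y=1) = π·p₁ + (1−π)·p₀ = 0.184×0.272 + 0.816×0.099 = 0.13083.
Under exogeneity, PAF = [P(Y=1) − p₀] / P(Y=1).
PAF = (0.13083 − 0.099) / 0.13083 ≈ 0.2433

PAF ≈ 0.243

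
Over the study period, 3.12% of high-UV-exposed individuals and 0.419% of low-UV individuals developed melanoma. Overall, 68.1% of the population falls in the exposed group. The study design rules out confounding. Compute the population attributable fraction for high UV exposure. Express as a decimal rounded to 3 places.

p₁ = 0.0312, p₀ = 0.00419.
Overall risk P(Y=1) = π·p₁ + (1−π)·p₀ = 0.681×0.0312 + 0.319×0.00419 = 0.022584.
Under exogeneity, PAF = [P(Y=1) − p₀] / P(Y=1).
PAF = (0.022584 − 0.00419) / 0.022584 ≈ 0.8145

PAF ≈ 0.814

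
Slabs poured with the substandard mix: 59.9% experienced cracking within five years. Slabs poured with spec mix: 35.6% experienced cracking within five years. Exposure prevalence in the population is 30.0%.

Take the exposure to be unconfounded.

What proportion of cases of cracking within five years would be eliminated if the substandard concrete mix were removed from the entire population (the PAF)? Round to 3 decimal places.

PAF ≈ 0.170

p₁ = 0.599, p₀ = 0.356.
Overall risk P(Y=1) = π·p₁ + (1−π)·p₀ = 0.3×0.599 + 0.7×0.356 = 0.4289.
Under exogeneity, PAF = [P(Y=1) − p₀] / P(Y=1).
PAF = (0.4289 − 0.356) / 0.4289 ≈ 0.1700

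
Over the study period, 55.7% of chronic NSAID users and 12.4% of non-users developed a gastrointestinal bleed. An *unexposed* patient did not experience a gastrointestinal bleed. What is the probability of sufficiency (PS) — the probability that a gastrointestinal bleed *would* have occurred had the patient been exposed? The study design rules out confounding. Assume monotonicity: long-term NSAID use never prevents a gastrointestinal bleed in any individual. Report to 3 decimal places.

PS ≈ 0.494

p₁ = 0.557, p₀ = 0.124.
Under exogeneity and monotonicity, PS = (p₁ − p₀) / (1 − p₀).
PS = (0.557 − 0.124) / (1 − 0.124) = 0.433 / 0.876 ≈ 0.4943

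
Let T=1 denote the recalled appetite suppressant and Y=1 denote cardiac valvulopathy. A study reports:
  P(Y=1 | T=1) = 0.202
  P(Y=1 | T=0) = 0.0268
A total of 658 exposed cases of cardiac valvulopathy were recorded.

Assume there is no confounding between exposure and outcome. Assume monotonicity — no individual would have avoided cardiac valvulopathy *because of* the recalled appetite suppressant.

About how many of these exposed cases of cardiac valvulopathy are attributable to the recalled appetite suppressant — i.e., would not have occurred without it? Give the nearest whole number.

Let p₁ = 0.202, p₀ = 0.0268.
PN = (p₁ − p₀)/p₁ = (0.202 − 0.0268) / 0.202 ≈ 0.86733.
Attributable cases ≈ PN × (exposed cases) = 0.86733 × 658 ≈ 570.70.

about 571 cases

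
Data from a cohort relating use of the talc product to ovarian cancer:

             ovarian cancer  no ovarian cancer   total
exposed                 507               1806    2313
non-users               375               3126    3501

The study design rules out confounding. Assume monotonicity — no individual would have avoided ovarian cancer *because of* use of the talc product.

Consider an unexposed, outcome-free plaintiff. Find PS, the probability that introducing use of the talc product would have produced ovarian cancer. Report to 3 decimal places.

p₁ = P(outcome | exposed) = 507/2313 = 0.2192
p₀ = P(outcome | unexposed) = 375/3501 = 0.10711
Under exogeneity and monotonicity, PS = (p₁ − p₀)/(1 − p₀).
PS = (0.2192 − 0.10711) / 0.89289 ≈ 0.1255

PS ≈ 0.126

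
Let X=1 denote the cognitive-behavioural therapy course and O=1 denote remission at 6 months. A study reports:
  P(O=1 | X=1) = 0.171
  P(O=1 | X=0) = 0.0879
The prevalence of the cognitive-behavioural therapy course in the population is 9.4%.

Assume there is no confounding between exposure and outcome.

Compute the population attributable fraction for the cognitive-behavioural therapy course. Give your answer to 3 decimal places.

Let p₁ = 0.171, p₀ = 0.0879.
Overall risk P(Y=1) = π·p₁ + (1−π)·p₀ = 0.094×0.171 + 0.906×0.0879 = 0.095711.
Under exogeneity, PAF = [P(Y=1) − p₀] / P(Y=1).
PAF = (0.095711 − 0.0879) / 0.095711 ≈ 0.0816

PAF ≈ 0.082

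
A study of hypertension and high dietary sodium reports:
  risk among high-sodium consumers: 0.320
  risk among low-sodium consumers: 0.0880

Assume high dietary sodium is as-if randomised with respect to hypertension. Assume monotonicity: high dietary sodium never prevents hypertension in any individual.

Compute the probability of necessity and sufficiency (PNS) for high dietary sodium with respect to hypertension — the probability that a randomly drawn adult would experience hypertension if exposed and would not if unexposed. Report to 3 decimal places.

Let p₁ = 0.32, p₀ = 0.088.
Under exogeneity and monotonicity, PNS = p₁ − p₀.
PNS = 0.32 − 0.088 = 0.232

PNS ≈ 0.232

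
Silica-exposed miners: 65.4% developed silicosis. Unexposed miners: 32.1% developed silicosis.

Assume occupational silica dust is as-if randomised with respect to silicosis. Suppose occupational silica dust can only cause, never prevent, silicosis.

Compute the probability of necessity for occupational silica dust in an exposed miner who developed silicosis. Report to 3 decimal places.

p₁ = 0.654, p₀ = 0.321.
Under exogeneity and monotonicity, PN = (p₁ − p₀) / p₁.
PN = (0.654 − 0.321) / 0.654 = 0.333 / 0.654 ≈ 0.5092

PN ≈ 0.509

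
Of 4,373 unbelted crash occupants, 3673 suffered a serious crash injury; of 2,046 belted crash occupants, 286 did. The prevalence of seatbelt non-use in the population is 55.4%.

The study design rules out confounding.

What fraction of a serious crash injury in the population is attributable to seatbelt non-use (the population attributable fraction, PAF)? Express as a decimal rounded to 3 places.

p₁ = P(outcome | exposed) = 3673/4373 = 0.83993
p₀ = P(outcome | unexposed) = 286/2046 = 0.13978
Overall risk P(Y=1) = π·p₁ + (1−π)·p₀ = 0.554×0.83993 + 0.446×0.13978 = 0.52766.
Under exogeneity, PAF = [P(Y=1) − p₀] / P(Y=1).
PAF = (0.52766 − 0.13978) / 0.52766 ≈ 0.7351

PAF ≈ 0.735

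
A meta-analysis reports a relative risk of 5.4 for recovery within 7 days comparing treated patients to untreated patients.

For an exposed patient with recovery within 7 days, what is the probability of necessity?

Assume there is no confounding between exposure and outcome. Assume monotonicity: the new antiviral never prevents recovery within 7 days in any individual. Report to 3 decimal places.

Under exogeneity and monotonicity, PN = (RR − 1) / RR = 1 − 1/RR.
PN = (5.4 − 1) / 5.4 = 4.4 / 5.4 ≈ 0.8148

PN ≈ 0.815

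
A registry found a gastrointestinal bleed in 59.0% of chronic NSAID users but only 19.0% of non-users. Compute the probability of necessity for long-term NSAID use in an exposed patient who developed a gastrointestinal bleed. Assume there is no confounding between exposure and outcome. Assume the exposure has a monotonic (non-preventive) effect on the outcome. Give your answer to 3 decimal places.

PN ≈ 0.678

p₁ = 0.59, p₀ = 0.19.
Under exogeneity and monotonicity, PN = (p₁ − p₀) / p₁.
PN = (0.59 − 0.19) / 0.59 = 0.4 / 0.59 ≈ 0.6780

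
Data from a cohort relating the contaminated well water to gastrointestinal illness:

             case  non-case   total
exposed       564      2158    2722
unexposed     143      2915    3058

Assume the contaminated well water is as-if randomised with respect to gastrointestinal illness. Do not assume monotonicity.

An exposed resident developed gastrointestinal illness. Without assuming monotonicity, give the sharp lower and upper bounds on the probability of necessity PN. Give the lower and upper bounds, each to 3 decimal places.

p₁ = P(outcome | exposed) = 564/2722 = 0.2072
p₀ = P(outcome | unexposed) = 143/3058 = 0.046763
Under exogeneity alone the bounds on PN are max{0,(p₁−p₀)/p₁} ≤ PN ≤ min{1,(1−p₀)/p₁}.
  lower = (p₁ − p₀)/p₁ = 0.16044 / 0.2072 ≈ 0.7743
  upper = min{1, (1 − p₀)/p₁} = 0.95324 / 0.2072 ≈ 4.6006 → capped at 1

0.774 ≤ PN ≤ 1.000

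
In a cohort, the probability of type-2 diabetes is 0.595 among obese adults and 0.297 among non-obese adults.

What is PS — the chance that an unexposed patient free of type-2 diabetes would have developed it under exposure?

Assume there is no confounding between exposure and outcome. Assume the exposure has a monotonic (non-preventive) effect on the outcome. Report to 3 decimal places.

Let p₁ = 0.595, p₀ = 0.297.
Under exogeneity and monotonicity, PS = (p₁ − p₀) / (1 − p₀).
PS = (0.595 − 0.297) / (1 − 0.297) = 0.298 / 0.703 ≈ 0.4239

PS ≈ 0.424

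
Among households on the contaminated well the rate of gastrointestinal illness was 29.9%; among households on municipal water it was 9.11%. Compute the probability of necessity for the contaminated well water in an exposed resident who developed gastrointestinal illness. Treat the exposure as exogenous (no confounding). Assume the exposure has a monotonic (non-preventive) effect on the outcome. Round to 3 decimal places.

PN ≈ 0.695

p₁ = 0.299, p₀ = 0.0911.
Under exogeneity and monotonicity, PN = (p₁ − p₀) / p₁.
PN = (0.299 − 0.0911) / 0.299 = 0.2079 / 0.299 ≈ 0.6953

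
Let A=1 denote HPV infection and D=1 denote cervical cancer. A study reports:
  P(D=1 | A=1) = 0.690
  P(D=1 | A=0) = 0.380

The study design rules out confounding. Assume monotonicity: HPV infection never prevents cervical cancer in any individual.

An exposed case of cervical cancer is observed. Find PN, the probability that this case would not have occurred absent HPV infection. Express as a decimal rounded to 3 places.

PN ≈ 0.449

Let p₁ = 0.69, p₀ = 0.38.
Under exogeneity and monotonicity, PN = (p₁ − p₀) / p₁.
PN = (0.69 − 0.38) / 0.69 = 0.31 / 0.69 ≈ 0.4493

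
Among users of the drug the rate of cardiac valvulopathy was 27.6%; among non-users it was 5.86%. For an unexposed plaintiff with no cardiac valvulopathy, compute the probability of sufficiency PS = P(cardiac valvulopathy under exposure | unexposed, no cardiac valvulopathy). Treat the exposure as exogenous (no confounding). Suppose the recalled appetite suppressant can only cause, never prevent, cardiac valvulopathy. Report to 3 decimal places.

PS ≈ 0.231

p₁ = 0.276, p₀ = 0.0586.
Under exogeneity and monotonicity, PS = (p₁ − p₀) / (1 − p₀).
PS = (0.276 − 0.0586) / (1 − 0.0586) = 0.2174 / 0.9414 ≈ 0.2309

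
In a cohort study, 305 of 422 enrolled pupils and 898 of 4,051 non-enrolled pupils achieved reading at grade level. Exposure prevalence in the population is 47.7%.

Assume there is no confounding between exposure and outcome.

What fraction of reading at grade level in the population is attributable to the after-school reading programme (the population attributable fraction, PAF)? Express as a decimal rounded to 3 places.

PAF ≈ 0.519

p₁ = P(outcome | exposed) = 305/422 = 0.72275
p₀ = P(outcome | unexposed) = 898/4051 = 0.22167
Overall risk P(Y=1) = π·p₁ + (1−π)·p₀ = 0.477×0.72275 + 0.523×0.22167 = 0.46069.
Under exogeneity, PAF = [P(Y=1) − p₀] / P(Y=1).
PAF = (0.46069 − 0.22167) / 0.46069 ≈ 0.5188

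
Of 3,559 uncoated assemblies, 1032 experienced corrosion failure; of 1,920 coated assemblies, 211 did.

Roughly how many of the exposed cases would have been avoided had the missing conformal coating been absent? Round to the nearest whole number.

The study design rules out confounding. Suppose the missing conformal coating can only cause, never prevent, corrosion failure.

p₁ = P(outcome | exposed) = 1032/3559 = 0.28997
p₀ = P(outcome | unexposed) = 211/1920 = 0.1099
PN = (p₁ − p₀)/p₁ = (0.28997 − 0.1099) / 0.28997 ≈ 0.62101.
Attributable cases ≈ PN × (exposed cases) = 0.62101 × 1032 ≈ 640.88.

about 641 cases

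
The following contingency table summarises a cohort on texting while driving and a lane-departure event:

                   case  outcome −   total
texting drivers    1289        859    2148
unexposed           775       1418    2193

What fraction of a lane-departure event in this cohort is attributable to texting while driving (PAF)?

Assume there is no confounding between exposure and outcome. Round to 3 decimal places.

PAF ≈ 0.257

p₁ = P(outcome | exposed) = 1289/2148 = 0.60009
p₀ = P(outcome | unexposed) = 775/2193 = 0.3534
Exposure prevalence π = 2148/4341 = 0.49482; overall risk P(Y=1) = 0.47547.
Under exogeneity, PAF = [P(Y=1) − p₀]/P(Y=1).
PAF = (0.47547 − 0.3534) / 0.47547 ≈ 0.2567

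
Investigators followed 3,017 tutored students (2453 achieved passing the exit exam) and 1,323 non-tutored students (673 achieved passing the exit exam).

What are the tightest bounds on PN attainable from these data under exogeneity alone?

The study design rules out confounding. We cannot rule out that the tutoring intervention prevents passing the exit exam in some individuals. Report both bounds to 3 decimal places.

0.374 ≤ PN ≤ 0.604

p₁ = P(outcome | exposed) = 2453/3017 = 0.81306
p₀ = P(outcome | unexposed) = 673/1323 = 0.50869
Under exogeneity alone the bounds on PN are max{0,(p₁−p₀)/p₁} ≤ PN ≤ min{1,(1−p₀)/p₁}.
  lower = (p₁ − p₀)/p₁ = 0.30437 / 0.81306 ≈ 0.3743
  upper = min{1, (1 − p₀)/p₁} = 0.49131 / 0.81306 ≈ 0.6043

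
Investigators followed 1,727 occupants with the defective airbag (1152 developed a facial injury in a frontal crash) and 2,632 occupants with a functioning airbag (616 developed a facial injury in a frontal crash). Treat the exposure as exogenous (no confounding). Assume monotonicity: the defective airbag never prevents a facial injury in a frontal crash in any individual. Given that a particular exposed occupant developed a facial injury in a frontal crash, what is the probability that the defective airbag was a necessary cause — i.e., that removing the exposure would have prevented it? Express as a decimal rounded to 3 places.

PN ≈ 0.649

p₁ = P(outcome | exposed) = 1152/1727 = 0.66705
p₀ = P(outcome | unexposed) = 616/2632 = 0.23404
Under exogeneity and monotonicity, PN = (p₁ − p₀) / p₁.
PN = (0.66705 − 0.23404) / 0.66705 = 0.43301 / 0.66705 ≈ 0.6491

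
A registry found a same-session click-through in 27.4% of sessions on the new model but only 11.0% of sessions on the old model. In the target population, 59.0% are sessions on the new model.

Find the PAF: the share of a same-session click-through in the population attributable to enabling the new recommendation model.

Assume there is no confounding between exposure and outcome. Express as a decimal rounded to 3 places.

p₁ = 0.274, p₀ = 0.11.
Overall risk P(Y=1) = π·p₁ + (1−π)·p₀ = 0.59×0.274 + 0.41×0.11 = 0.20676.
Under exogeneity, PAF = [P(Y=1) − p₀] / P(Y=1).
PAF = (0.20676 − 0.11) / 0.20676 ≈ 0.4680

PAF ≈ 0.468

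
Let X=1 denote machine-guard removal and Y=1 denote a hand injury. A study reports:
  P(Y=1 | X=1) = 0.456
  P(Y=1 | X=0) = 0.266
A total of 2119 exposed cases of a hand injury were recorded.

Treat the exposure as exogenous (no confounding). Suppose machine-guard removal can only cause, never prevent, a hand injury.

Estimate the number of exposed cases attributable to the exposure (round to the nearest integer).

Let p₁ = 0.456, p₀ = 0.266.
PN = (p₁ − p₀)/p₁ = (0.456 − 0.266) / 0.456 ≈ 0.41667.
Attributable cases ≈ PN × (exposed cases) = 0.41667 × 2119 ≈ 882.92.

about 883 cases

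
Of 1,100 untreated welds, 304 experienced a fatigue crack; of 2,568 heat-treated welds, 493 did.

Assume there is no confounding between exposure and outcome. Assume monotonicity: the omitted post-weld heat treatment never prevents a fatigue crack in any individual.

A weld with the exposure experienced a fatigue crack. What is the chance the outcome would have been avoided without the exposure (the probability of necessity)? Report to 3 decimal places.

PN ≈ 0.305

p₁ = P(outcome | exposed) = 304/1100 = 0.27636
p₀ = P(outcome | unexposed) = 493/2568 = 0.19198
Under exogeneity and monotonicity, PN = (p₁ − p₀) / p₁.
PN = (0.27636 − 0.19198) / 0.27636 = 0.084385 / 0.27636 ≈ 0.3053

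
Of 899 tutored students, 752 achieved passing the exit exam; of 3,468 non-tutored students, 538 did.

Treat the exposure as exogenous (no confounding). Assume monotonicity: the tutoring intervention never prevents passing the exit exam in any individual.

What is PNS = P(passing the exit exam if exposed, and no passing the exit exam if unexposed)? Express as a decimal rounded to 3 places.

p₁ = P(outcome | exposed) = 752/899 = 0.83648
p₀ = P(outcome | unexposed) = 538/3468 = 0.15513
Under exogeneity and monotonicity, PNS = p₁ − p₀.
PNS = 0.83648 − 0.15513 = 0.68135

PNS ≈ 0.681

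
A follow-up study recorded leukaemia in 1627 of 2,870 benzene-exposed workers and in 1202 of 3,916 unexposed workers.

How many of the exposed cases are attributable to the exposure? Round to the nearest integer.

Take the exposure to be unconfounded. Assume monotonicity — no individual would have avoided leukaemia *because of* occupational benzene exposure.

about 746 cases

p₁ = P(outcome | exposed) = 1627/2870 = 0.5669
p₀ = P(outcome | unexposed) = 1202/3916 = 0.30695
PN = (p₁ − p₀)/p₁ = (0.5669 − 0.30695) / 0.5669 ≈ 0.45855.
Attributable cases ≈ PN × (exposed cases) = 0.45855 × 1627 ≈ 746.07.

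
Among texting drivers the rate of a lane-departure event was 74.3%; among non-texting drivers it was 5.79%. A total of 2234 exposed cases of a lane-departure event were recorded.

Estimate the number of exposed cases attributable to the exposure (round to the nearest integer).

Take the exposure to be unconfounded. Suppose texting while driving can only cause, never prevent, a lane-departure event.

about 2060 cases

p₁ = 0.743, p₀ = 0.0579.
PN = (p₁ − p₀)/p₁ = (0.743 − 0.0579) / 0.743 ≈ 0.92207.
Attributable cases ≈ PN × (exposed cases) = 0.92207 × 2234 ≈ 2059.91.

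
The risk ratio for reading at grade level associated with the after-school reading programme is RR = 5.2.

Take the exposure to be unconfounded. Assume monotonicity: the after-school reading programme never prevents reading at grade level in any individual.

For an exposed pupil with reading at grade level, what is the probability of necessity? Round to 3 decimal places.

PN ≈ 0.808

Under exogeneity and monotonicity, PN = (RR − 1) / RR = 1 − 1/RR.
PN = (5.2 − 1) / 5.2 = 4.2 / 5.2 ≈ 0.8077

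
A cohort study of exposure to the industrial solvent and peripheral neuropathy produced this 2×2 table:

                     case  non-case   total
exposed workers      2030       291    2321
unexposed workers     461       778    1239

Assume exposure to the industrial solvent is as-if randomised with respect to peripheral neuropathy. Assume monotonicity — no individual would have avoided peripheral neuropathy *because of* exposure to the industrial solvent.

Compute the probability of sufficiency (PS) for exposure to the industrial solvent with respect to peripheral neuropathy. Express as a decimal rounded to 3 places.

p₁ = P(outcome | exposed) = 2030/2321 = 0.87462
p₀ = P(outcome | unexposed) = 461/1239 = 0.37207
Under exogeneity and monotonicity, PS = (p₁ − p₀)/(1 − p₀).
PS = (0.87462 − 0.37207) / 0.62793 ≈ 0.8003

PS ≈ 0.800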